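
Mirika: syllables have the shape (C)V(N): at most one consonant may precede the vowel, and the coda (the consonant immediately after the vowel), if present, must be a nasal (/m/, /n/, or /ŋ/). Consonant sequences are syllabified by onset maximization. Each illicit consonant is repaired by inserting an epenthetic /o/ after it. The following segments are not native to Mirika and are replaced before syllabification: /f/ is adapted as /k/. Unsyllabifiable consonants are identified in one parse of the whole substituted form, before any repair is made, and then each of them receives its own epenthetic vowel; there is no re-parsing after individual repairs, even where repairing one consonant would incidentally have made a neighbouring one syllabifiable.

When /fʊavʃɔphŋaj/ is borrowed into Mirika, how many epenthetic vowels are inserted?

4

After substitution the input is /kʊavʃɔphŋaj/.
The unsyllabifiable consonants are /v/, /p/, /h/, /j/; each receives one epenthetic vowel.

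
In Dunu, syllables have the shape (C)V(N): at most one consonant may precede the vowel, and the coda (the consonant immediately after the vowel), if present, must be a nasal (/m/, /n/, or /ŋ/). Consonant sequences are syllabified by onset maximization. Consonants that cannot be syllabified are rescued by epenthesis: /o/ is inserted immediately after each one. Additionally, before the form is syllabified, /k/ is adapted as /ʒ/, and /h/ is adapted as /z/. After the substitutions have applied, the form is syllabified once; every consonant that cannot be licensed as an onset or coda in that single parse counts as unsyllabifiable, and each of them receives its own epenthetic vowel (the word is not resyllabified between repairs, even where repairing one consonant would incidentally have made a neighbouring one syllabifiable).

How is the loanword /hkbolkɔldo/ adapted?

zoʒoboloʒɔlodo

Substitution: /h/ → /z/, /k/ → /ʒ/, giving /zʒbolʒɔldo/.
The consonants /z/, /ʒ/, /l/, /l/ cannot be parsed into a legal (C)V(N) syllable (only a nasal (/m/, /n/, or /ŋ/) is licensed in coda position; onsets are limited to one consonant).
Epenthesis after each stranded consonant: /z/ → /zo/, /ʒ/ → /ʒo/, /l/ → /lo/, /l/ → /lo/.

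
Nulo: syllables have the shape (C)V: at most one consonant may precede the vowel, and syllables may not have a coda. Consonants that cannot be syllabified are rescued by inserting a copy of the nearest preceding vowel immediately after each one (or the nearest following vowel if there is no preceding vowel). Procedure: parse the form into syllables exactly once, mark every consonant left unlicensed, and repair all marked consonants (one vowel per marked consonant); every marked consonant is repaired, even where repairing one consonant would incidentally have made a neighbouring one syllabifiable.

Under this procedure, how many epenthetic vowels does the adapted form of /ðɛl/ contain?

1

The unsyllabifiable consonants are /l/; each receives one epenthetic vowel.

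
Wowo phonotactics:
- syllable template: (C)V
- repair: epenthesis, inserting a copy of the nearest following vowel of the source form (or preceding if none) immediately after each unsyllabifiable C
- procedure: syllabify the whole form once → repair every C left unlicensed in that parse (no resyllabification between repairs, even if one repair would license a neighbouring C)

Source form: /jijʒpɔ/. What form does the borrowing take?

jijɔʒɔpɔ

Syllabifying with onset maximization leaves /j/, /ʒ/ stranded (no codas are permitted; onsets are limited to one consonant).
Inserting the epenthetic vowel yields /j/ → /jɔ/, /ʒ/ → /ʒɔ/.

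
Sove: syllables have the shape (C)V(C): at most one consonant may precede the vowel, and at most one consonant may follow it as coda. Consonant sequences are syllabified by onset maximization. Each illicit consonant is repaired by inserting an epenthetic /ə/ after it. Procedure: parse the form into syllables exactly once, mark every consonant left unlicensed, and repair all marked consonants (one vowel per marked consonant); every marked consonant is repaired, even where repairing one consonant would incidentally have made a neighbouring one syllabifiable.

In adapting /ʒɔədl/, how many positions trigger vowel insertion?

The unsyllabifiable consonants are /l/; each receives one epenthetic vowel.

1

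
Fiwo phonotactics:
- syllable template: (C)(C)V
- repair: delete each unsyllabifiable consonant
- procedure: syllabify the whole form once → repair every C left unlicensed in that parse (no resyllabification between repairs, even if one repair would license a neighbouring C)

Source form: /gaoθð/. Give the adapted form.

gao

Under (C)(C)V, the unsyllabifiable consonants are /θ/, /ð/ (no codas are permitted; onsets may contain at most 2 consonants).
Deleting the stranded consonants removes /θ/, /ð/.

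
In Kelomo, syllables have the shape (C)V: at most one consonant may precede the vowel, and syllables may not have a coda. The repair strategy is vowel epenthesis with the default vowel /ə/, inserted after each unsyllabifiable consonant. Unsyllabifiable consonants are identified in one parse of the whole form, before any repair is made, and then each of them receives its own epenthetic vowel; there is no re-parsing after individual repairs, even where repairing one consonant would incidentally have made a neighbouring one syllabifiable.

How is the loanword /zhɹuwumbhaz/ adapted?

Syllabifying with onset maximization leaves /z/, /h/, /m/, /b/, /z/ stranded (no codas are permitted; onsets are limited to one consonant).
Inserting the epenthetic vowel yields /z/ → /zə/, /h/ → /hə/, /m/ → /mə/, /b/ → /bə/, /z/ → /zə/.

zəhəɹuwuməbəhazə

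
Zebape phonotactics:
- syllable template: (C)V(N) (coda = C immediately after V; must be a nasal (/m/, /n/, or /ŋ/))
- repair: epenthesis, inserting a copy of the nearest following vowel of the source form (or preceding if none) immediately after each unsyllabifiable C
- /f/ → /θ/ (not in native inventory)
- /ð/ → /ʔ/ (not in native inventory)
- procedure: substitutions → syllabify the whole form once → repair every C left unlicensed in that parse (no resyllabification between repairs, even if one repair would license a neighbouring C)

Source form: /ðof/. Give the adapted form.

Substitution: /ð/ → /ʔ/, /f/ → /θ/, giving /ʔoθ/.
Syllabifying with onset maximization leaves /θ/ stranded (only a nasal (/m/, /n/, or /ŋ/) is licensed in coda position; onsets are limited to one consonant).
Inserting the epenthetic vowel yields /θ/ → /θo/.

ʔoθo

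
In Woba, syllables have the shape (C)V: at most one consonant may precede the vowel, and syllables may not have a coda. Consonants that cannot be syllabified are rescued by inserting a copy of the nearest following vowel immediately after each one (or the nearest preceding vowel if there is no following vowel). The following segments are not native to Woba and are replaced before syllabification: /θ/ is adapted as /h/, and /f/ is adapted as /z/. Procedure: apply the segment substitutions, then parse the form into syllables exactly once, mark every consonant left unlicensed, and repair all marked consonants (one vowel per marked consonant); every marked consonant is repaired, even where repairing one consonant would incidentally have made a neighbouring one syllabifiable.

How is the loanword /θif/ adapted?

Substitution: /θ/ → /h/, /f/ → /z/, giving /hiz/.
Under (C)V, the unsyllabifiable consonants are /z/ (no codas are permitted; onsets are limited to one consonant).
Epenthesis after each stranded consonant: /z/ → /zi/.

hizi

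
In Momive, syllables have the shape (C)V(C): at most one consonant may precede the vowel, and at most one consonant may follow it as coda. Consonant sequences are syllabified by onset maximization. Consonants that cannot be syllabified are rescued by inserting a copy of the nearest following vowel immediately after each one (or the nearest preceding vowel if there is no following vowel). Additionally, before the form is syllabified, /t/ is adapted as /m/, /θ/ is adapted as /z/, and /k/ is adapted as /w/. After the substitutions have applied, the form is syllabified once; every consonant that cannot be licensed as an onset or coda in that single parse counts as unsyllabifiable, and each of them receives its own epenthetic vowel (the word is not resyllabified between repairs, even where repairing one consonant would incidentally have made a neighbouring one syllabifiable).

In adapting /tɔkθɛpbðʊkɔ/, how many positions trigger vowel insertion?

1

After substitution the input is /mɔwzɛpbðʊwɔ/.
The unsyllabifiable consonants are /b/; each receives one epenthetic vowel.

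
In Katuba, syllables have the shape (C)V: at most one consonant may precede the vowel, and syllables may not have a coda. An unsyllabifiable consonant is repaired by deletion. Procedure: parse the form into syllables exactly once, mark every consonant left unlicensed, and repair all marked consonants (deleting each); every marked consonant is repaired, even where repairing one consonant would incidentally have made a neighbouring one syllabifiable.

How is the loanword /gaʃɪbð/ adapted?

The consonants /b/, /ð/ cannot be parsed into a legal (C)V syllable (no codas are permitted; onsets are limited to one consonant).
Each unlicensed consonant is deleted: /b/, /ð/.

gaʃɪ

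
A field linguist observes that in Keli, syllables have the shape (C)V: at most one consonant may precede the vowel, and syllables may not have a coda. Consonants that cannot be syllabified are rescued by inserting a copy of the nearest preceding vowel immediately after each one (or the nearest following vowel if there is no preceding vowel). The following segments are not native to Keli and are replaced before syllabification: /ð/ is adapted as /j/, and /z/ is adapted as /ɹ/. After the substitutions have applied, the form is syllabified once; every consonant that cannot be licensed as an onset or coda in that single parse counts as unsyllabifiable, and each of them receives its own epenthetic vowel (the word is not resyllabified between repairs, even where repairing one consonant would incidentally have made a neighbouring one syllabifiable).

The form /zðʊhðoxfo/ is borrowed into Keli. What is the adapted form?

ɹʊjʊhʊjoxofo

Substitution: /z/ → /ɹ/, /ð/ → /j/, giving /ɹjʊhjoxfo/.
The consonants /ɹ/, /h/, /x/ cannot be parsed into a legal (C)V syllable (no codas are permitted; onsets are limited to one consonant).
Epenthesis after each stranded consonant: /ɹ/ → /ɹʊ/, /h/ → /hʊ/, /x/ → /xo/.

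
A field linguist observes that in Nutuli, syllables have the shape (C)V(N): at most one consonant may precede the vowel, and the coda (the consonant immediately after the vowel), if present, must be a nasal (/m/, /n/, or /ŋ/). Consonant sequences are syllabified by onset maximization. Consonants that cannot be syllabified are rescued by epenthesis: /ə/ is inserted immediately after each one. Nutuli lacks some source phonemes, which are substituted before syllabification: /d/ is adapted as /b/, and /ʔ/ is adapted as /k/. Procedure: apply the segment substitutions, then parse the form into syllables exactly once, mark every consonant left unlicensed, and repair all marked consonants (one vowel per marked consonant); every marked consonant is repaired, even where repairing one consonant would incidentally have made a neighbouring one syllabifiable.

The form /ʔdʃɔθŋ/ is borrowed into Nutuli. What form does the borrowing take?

Substitution: /ʔ/ → /k/, /d/ → /b/, giving /kbʃɔθŋ/.
The consonants /k/, /b/, /θ/, /ŋ/ cannot be parsed into a legal (C)V(N) syllable (only a nasal (/m/, /n/, or /ŋ/) is licensed in coda position; onsets are limited to one consonant).
Each unlicensed consonant becomes the onset of a new syllable: /k/ → /kə/, /b/ → /bə/, /θ/ → /θə/, /ŋ/ → /ŋə/.

kəbəʃɔθəŋə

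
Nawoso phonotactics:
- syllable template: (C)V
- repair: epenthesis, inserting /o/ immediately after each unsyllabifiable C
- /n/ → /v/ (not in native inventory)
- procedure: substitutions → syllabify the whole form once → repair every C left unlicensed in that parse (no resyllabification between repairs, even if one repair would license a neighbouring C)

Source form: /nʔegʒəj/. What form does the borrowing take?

Substitution: /n/ → /v/, giving /vʔegʒəj/.
Syllabifying with onset maximization leaves /v/, /g/, /j/ stranded (no codas are permitted; onsets are limited to one consonant).
Inserting the epenthetic vowel yields /v/ → /vo/, /g/ → /go/, /j/ → /jo/.

voʔegoʒəjo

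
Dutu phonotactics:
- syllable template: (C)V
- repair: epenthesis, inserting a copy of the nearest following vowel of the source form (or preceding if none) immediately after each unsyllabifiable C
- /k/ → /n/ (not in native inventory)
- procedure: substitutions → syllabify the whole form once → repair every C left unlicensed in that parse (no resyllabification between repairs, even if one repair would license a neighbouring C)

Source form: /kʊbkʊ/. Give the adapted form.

nʊbʊnʊ

Substitution: /k/ → /n/, giving /nʊbnʊ/.
The consonants /b/ cannot be parsed into a legal (C)V syllable (no codas are permitted; onsets are limited to one consonant).
Each unlicensed consonant becomes the onset of a new syllable: /b/ → /bʊ/.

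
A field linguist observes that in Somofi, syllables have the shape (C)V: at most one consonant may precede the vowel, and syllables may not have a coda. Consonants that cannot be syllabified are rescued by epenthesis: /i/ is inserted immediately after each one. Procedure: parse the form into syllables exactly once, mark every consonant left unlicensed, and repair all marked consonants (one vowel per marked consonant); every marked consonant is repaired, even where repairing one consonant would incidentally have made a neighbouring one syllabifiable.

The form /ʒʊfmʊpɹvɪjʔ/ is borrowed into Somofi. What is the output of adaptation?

The consonants /f/, /p/, /ɹ/, /j/, /ʔ/ cannot be parsed into a legal (C)V syllable (no codas are permitted; onsets are limited to one consonant).
Inserting the epenthetic vowel yields /f/ → /fi/, /p/ → /pi/, /ɹ/ → /ɹi/, /j/ → /ji/, /ʔ/ → /ʔi/.

ʒʊfimʊpiɹivɪjiʔi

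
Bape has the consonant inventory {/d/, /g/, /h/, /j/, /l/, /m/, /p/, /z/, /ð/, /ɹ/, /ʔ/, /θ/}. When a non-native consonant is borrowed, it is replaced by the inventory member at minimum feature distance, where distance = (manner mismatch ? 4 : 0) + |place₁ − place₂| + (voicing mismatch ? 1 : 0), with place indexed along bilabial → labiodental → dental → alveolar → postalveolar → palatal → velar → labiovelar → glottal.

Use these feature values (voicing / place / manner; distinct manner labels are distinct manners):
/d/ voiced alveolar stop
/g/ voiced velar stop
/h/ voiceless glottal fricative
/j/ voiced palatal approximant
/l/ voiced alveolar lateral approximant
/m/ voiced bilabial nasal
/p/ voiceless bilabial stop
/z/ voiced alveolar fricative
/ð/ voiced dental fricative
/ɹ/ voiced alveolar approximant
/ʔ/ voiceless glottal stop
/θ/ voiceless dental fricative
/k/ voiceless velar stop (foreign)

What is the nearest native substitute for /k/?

g

/g/ is closest: same manner (stop), place distance 0 (velar→velar), voicing differs (+1); total 1. Next closest is /ʔ/ at distance 2.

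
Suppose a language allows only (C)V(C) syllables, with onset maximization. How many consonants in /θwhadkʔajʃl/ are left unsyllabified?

5

Under (C)V(C), the unsyllabifiable consonants are /θ/, /w/, /k/, /ʃ/, /l/ (at most one coda consonant is licensed; onsets are limited to one consonant).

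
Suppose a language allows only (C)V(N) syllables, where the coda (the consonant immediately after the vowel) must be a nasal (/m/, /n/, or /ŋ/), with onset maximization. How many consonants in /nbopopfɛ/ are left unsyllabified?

Syllabifying with onset maximization leaves /n/, /p/ stranded (only a nasal (/m/, /n/, or /ŋ/) is licensed in coda position; onsets are limited to one consonant).

2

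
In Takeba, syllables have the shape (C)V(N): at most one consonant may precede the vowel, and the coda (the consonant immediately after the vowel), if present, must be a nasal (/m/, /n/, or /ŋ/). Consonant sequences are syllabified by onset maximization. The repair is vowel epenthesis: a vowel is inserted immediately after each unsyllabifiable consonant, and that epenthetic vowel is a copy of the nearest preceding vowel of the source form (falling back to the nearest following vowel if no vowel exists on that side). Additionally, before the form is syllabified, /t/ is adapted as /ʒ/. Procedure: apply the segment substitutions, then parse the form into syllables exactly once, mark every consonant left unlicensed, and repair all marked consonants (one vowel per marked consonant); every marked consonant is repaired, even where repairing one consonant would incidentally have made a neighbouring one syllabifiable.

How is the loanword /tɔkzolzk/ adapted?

ʒɔkɔzolozoko

Substitution: /t/ → /ʒ/, giving /ʒɔkzolzk/.
The consonants /k/, /l/, /z/, /k/ cannot be parsed into a legal (C)V(N) syllable (only a nasal (/m/, /n/, or /ŋ/) is licensed in coda position; onsets are limited to one consonant).
Inserting the epenthetic vowel yields /k/ → /kɔ/, /l/ → /lo/, /z/ → /zo/, /k/ → /ko/.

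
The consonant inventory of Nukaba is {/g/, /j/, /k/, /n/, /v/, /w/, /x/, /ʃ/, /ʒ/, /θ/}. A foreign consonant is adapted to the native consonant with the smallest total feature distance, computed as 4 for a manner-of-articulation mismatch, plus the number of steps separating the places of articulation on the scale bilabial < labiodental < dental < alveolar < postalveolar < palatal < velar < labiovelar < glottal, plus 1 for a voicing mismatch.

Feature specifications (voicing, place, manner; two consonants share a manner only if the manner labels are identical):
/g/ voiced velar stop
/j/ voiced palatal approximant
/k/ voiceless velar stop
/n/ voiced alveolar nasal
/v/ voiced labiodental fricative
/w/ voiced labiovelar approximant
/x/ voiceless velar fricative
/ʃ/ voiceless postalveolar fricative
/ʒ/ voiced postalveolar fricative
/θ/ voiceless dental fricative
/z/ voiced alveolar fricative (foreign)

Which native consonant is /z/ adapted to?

ʒ

/ʒ/ is closest: same manner (fricative), place distance 1 (alveolar→postalveolar), same voicing; total 1. Next closest is /v/ at distance 2.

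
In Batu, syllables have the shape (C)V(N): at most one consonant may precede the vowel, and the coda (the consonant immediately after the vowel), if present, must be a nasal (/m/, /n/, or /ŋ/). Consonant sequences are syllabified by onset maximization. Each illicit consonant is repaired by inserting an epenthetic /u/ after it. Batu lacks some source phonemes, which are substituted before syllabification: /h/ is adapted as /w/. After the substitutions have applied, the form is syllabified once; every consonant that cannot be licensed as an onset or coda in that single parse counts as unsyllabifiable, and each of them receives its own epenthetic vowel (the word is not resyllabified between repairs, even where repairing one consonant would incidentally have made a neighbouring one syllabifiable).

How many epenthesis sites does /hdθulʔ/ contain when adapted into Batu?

4

After substitution the input is /wdθulʔ/.
The unsyllabifiable consonants are /w/, /d/, /l/, /ʔ/; each receives one epenthetic vowel.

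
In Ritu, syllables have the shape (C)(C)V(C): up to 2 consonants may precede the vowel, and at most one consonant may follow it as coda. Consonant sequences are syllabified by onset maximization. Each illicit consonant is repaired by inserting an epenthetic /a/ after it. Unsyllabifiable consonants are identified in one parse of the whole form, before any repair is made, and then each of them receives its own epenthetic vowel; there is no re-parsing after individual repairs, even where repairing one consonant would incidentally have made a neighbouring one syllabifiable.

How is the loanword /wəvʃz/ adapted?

wəvʃaza

Under (C)(C)V(C), the unsyllabifiable consonants are /ʃ/, /z/ (at most one coda consonant is licensed; onsets may contain at most 2 consonants).
Epenthesis after each stranded consonant: /ʃ/ → /ʃa/, /z/ → /za/.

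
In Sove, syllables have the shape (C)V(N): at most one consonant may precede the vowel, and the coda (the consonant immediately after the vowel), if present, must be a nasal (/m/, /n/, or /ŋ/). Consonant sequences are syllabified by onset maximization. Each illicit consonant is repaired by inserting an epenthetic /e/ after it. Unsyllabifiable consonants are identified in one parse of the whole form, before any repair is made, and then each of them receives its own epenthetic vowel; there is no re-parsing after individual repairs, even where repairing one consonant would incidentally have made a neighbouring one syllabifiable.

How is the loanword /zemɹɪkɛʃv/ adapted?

Under (C)V(N), the unsyllabifiable consonants are /ʃ/, /v/ (only a nasal (/m/, /n/, or /ŋ/) is licensed in coda position; onsets are limited to one consonant).
Inserting the epenthetic vowel yields /ʃ/ → /ʃe/, /v/ → /ve/.

zemɹɪkɛʃeve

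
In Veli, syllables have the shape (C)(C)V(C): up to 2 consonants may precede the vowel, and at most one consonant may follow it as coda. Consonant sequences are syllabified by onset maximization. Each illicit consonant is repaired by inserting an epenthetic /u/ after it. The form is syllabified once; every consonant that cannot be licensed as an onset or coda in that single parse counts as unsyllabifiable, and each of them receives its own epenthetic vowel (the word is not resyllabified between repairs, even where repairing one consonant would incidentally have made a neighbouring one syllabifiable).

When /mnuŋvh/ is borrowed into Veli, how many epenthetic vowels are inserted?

2

The unsyllabifiable consonants are /v/, /h/; each receives one epenthetic vowel.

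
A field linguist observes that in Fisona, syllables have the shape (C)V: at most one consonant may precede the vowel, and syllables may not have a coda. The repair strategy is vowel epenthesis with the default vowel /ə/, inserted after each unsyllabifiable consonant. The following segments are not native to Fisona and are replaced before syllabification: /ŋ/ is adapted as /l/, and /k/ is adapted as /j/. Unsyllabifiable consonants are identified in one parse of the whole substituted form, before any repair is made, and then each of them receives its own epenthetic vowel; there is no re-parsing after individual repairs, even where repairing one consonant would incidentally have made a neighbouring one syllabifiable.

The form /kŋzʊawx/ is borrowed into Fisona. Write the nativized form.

jələzʊawəxə

Substitution: /k/ → /j/, /ŋ/ → /l/, giving /jlzʊawx/.
Syllabifying with onset maximization leaves /j/, /l/, /w/, /x/ stranded (no codas are permitted; onsets are limited to one consonant).
Epenthesis after each stranded consonant: /j/ → /jə/, /l/ → /lə/, /w/ → /wə/, /x/ → /xə/.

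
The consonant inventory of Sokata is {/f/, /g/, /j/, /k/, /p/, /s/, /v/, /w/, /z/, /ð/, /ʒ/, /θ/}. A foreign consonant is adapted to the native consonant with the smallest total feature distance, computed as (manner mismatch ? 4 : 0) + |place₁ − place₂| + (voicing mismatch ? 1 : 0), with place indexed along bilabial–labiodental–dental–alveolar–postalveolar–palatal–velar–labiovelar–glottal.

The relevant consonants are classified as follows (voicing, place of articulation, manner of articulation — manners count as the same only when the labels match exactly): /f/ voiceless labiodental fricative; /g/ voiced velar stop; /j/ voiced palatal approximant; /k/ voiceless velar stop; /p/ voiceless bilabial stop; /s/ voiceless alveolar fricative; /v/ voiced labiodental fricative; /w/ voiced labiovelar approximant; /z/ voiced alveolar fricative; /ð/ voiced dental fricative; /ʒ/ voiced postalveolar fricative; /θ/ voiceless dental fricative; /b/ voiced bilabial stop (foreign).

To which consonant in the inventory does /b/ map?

/p/ is closest: same manner (stop), place distance 0 (bilabial→bilabial), voicing differs (+1); total 1. Next closest is /v/ at distance 5.

p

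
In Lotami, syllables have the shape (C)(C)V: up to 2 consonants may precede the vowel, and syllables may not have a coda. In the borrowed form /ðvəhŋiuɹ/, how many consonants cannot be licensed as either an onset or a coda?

Under (C)(C)V, the unsyllabifiable consonants are /ɹ/ (no codas are permitted; onsets may contain at most 2 consonants).

1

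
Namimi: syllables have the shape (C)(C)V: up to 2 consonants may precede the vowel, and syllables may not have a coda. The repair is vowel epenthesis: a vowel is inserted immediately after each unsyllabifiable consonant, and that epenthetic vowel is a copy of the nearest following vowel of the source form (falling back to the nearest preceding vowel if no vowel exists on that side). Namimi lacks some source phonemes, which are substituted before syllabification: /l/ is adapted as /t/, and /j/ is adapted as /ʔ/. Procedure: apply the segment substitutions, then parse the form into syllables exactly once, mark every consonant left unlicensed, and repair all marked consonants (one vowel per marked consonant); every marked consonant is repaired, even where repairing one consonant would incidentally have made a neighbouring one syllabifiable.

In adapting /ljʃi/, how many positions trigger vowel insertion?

1

After substitution the input is /tʔʃi/.
The unsyllabifiable consonants are /t/; each receives one epenthetic vowel.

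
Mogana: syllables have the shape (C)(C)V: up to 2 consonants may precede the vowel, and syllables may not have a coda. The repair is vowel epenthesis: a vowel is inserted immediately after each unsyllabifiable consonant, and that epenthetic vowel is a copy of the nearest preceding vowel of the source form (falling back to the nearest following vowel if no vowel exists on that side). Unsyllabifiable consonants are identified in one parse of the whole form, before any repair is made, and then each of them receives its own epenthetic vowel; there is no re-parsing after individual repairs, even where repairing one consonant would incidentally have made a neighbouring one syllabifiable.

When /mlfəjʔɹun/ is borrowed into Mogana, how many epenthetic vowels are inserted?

3

The unsyllabifiable consonants are /m/, /j/, /n/; each receives one epenthetic vowel.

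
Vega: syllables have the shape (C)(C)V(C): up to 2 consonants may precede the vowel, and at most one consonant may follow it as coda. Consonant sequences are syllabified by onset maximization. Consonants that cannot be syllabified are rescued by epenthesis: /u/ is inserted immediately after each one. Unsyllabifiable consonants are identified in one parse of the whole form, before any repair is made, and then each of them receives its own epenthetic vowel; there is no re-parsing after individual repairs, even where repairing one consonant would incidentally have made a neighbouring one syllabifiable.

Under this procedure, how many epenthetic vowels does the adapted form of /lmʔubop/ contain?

1

The unsyllabifiable consonants are /l/; each receives one epenthetic vowel.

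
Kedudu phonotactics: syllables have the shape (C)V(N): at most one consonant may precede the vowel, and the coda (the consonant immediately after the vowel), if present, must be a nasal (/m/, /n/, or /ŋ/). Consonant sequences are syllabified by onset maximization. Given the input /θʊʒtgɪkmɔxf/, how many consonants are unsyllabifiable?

Under (C)V(N), the unsyllabifiable consonants are /ʒ/, /t/, /k/, /x/, /f/ (only a nasal (/m/, /n/, or /ŋ/) is licensed in coda position; onsets are limited to one consonant).

5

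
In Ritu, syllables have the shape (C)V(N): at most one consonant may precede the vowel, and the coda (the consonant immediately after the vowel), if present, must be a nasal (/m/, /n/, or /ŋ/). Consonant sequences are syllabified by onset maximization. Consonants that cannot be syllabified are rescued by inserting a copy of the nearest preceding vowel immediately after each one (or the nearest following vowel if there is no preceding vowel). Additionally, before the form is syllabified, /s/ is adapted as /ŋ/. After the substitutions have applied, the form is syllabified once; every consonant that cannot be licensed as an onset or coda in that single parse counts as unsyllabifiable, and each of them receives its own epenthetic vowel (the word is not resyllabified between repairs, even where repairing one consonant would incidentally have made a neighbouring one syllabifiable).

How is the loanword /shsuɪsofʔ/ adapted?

Substitution: /s/ → /ŋ/, giving /ŋhŋuɪŋofʔ/.
The consonants /ŋ/, /h/, /f/, /ʔ/ cannot be parsed into a legal (C)V(N) syllable (only a nasal (/m/, /n/, or /ŋ/) is licensed in coda position; onsets are limited to one consonant).
Epenthesis after each stranded consonant: /ŋ/ → /ŋu/, /h/ → /hu/, /f/ → /fo/, /ʔ/ → /ʔo/.

ŋuhuŋuɪŋofoʔo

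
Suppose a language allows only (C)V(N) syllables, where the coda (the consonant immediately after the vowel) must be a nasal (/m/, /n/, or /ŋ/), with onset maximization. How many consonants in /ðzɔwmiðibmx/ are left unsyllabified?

Syllabifying with onset maximization leaves /ð/, /w/, /b/, /m/, /x/ stranded (only a nasal (/m/, /n/, or /ŋ/) is licensed in coda position; onsets are limited to one consonant).

5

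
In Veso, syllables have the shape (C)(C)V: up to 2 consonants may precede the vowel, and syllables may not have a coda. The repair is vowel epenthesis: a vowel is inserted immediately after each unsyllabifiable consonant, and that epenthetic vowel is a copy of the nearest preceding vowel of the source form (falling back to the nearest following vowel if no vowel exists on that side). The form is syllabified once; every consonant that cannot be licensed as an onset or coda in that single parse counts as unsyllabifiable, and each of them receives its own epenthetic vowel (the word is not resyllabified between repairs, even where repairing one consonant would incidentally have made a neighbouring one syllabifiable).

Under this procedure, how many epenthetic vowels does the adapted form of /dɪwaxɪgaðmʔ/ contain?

3

The unsyllabifiable consonants are /ð/, /m/, /ʔ/; each receives one epenthetic vowel.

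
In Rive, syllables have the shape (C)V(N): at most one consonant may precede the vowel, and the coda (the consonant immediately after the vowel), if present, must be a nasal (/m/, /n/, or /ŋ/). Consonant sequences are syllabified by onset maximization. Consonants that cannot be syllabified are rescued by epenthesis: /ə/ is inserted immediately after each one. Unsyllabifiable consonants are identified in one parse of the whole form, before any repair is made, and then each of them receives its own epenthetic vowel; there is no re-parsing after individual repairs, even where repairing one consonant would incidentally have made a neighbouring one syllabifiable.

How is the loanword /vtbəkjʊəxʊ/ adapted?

vətəbəkəjʊəxʊ

Syllabifying with onset maximization leaves /v/, /t/, /k/ stranded (only a nasal (/m/, /n/, or /ŋ/) is licensed in coda position; onsets are limited to one consonant).
Each unlicensed consonant becomes the onset of a new syllable: /v/ → /və/, /t/ → /tə/, /k/ → /kə/.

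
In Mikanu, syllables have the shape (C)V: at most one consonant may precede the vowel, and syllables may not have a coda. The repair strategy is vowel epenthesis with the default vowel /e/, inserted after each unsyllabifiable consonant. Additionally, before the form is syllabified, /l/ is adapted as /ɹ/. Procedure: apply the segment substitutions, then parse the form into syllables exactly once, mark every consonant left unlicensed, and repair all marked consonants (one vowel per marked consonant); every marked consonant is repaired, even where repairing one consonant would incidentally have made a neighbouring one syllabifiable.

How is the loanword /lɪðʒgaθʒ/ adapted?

Substitution: /l/ → /ɹ/, giving /ɹɪðʒgaθʒ/.
Syllabifying with onset maximization leaves /ð/, /ʒ/, /θ/, /ʒ/ stranded (no codas are permitted; onsets are limited to one consonant).
Inserting the epenthetic vowel yields /ð/ → /ðe/, /ʒ/ → /ʒe/, /θ/ → /θe/, /ʒ/ → /ʒe/.

ɹɪðeʒegaθeʒe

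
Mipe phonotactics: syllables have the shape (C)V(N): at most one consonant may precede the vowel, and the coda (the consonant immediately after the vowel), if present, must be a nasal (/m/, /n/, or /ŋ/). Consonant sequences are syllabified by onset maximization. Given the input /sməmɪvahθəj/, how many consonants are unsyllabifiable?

3

Syllabifying with onset maximization leaves /s/, /h/, /j/ stranded (only a nasal (/m/, /n/, or /ŋ/) is licensed in coda position; onsets are limited to one consonant).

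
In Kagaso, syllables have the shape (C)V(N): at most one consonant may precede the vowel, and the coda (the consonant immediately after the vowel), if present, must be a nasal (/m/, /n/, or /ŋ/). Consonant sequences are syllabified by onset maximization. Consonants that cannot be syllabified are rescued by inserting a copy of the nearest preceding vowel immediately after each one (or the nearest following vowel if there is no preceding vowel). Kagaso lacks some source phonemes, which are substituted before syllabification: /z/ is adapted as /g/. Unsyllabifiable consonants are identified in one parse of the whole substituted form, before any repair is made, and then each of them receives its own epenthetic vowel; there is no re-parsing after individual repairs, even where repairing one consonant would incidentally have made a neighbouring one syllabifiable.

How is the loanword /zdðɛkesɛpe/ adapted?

gɛdɛðɛkesɛpe

Substitution: /z/ → /g/, giving /gdðɛkesɛpe/.
Syllabifying with onset maximization leaves /g/, /d/ stranded (only a nasal (/m/, /n/, or /ŋ/) is licensed in coda position; onsets are limited to one consonant).
Epenthesis after each stranded consonant: /g/ → /gɛ/, /d/ → /dɛ/.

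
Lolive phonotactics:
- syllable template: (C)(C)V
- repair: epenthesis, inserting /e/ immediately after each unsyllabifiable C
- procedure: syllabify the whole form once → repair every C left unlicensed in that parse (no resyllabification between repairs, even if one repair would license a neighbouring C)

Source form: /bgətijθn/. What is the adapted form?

Syllabifying with onset maximization leaves /j/, /θ/, /n/ stranded (no codas are permitted; onsets may contain at most 2 consonants).
Inserting the epenthetic vowel yields /j/ → /je/, /θ/ → /θe/, /n/ → /ne/.

bgətijeθene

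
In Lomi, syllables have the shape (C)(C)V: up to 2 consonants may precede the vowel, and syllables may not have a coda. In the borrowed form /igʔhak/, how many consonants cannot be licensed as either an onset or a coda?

2

Under (C)(C)V, the unsyllabifiable consonants are /g/, /k/ (no codas are permitted; onsets may contain at most 2 consonants).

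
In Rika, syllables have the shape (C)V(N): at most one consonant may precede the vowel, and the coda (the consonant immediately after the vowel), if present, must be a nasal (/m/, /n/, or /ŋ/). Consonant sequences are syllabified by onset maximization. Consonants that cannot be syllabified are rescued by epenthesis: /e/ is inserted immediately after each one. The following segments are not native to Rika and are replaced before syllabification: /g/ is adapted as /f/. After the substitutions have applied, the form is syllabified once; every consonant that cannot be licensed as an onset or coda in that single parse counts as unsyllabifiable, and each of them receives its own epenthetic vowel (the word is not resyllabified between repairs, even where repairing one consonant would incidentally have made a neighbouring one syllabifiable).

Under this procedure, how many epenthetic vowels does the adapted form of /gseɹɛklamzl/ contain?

4

After substitution the input is /fseɹɛklamzl/.
The unsyllabifiable consonants are /f/, /k/, /z/, /l/; each receives one epenthetic vowel.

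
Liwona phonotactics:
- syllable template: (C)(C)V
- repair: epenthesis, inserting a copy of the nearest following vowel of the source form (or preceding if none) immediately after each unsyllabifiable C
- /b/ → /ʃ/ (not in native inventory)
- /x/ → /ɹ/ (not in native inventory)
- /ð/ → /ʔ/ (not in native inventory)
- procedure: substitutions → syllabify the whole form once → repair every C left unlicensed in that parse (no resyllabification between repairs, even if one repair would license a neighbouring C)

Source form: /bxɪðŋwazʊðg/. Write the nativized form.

Substitution: /b/ → /ʃ/, /x/ → /ɹ/, /ð/ → /ʔ/, giving /ʃɹɪʔŋwazʊʔg/.
The consonants /ʔ/, /ʔ/, /g/ cannot be parsed into a legal (C)(C)V syllable (no codas are permitted; onsets may contain at most 2 consonants).
Each unlicensed consonant becomes the onset of a new syllable: /ʔ/ → /ʔa/, /ʔ/ → /ʔʊ/, /g/ → /gʊ/.

ʃɹɪʔaŋwazʊʔʊgʊ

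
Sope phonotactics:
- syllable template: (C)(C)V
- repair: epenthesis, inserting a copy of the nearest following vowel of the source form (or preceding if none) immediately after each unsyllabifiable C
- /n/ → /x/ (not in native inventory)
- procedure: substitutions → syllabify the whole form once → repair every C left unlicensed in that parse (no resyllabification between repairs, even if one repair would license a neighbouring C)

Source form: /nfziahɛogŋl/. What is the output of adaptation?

xifziahɛogoŋolo

Substitution: /n/ → /x/, giving /xfziahɛogŋl/.
Syllabifying with onset maximization leaves /x/, /g/, /ŋ/, /l/ stranded (no codas are permitted; onsets may contain at most 2 consonants).
Each unlicensed consonant becomes the onset of a new syllable: /x/ → /xi/, /g/ → /go/, /ŋ/ → /ŋo/, /l/ → /lo/.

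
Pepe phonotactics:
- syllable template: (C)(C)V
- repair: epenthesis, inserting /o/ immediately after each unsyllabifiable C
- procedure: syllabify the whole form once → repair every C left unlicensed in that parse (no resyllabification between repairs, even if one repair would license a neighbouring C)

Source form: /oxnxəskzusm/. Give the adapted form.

The consonants /x/, /s/, /s/, /m/ cannot be parsed into a legal (C)(C)V syllable (no codas are permitted; onsets may contain at most 2 consonants).
Each unlicensed consonant becomes the onset of a new syllable: /x/ → /xo/, /s/ → /so/, /s/ → /so/, /m/ → /mo/.

oxonxəsokzusomo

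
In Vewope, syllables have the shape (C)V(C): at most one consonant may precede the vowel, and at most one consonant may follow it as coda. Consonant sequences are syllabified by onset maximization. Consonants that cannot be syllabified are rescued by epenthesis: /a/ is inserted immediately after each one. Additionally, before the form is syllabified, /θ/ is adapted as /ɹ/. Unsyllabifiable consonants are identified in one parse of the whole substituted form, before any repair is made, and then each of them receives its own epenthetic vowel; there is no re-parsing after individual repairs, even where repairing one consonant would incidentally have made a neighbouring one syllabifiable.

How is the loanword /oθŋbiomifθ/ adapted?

Substitution: /θ/ → /ɹ/, giving /oɹŋbiomifɹ/.
Syllabifying with onset maximization leaves /ŋ/, /ɹ/ stranded (at most one coda consonant is licensed; onsets are limited to one consonant).
Epenthesis after each stranded consonant: /ŋ/ → /ŋa/, /ɹ/ → /ɹa/.

oɹŋabiomifɹa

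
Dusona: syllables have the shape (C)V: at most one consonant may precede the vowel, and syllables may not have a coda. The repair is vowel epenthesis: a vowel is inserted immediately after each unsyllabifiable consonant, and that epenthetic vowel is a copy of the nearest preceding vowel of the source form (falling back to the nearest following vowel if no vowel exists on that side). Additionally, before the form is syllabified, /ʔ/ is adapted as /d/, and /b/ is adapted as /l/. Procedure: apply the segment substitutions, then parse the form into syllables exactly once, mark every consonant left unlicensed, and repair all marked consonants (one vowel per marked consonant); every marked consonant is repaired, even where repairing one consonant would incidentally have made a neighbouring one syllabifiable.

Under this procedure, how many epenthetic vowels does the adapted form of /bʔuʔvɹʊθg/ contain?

5

After substitution the input is /ldudvɹʊθg/.
The unsyllabifiable consonants are /l/, /d/, /v/, /θ/, /g/; each receives one epenthetic vowel.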